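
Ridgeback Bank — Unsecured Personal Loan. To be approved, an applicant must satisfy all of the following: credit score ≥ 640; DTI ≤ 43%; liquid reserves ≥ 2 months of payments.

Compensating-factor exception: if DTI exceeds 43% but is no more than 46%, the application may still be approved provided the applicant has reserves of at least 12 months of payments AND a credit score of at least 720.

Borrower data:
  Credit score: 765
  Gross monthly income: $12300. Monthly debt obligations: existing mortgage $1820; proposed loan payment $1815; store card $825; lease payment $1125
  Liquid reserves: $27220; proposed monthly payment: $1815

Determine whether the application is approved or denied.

Credit score 765 ≥ 640 (meets base)
Total debts = (1,820 + 1,815 + 825 + 1,125) = 5,585. DTI = 5,585/12,300 = 45.4% > 43% — standard DTI limit exceeded.
Liquid reserves cover 27,220/1,815 = 15.0 months — ≥ 2 required
DTI 45.4% is within the 43%–46% exception band; checking compensating factors.
Override check — reserves: 15.0 mo (ok); score: 765 (ok).
Both override conditions satisfied; DTI exception granted.

Approved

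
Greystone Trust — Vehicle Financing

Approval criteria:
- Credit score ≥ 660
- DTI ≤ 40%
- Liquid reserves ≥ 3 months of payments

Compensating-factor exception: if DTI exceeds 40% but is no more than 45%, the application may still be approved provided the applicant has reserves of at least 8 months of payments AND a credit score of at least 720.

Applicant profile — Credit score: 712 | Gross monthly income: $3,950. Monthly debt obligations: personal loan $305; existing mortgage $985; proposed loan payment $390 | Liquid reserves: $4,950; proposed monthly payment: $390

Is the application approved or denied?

Credit score 712 ≥ 660 (meets base)
Total debts = (305 + 985 + 390) = 1,680. DTI: 1,680 ÷ 3,950 = 42.5%, over the 40% base limit.
Reserves: 4,950 ÷ 390 = 12.7 months (meets 3-month minimum)
DTI 42.5% is within the 40%–45% exception band; checking compensating factors.
Override check — reserves: 12.7 mo (ok); score: 712 (below 720).
Compensating-factor requirement not fully met.

Denied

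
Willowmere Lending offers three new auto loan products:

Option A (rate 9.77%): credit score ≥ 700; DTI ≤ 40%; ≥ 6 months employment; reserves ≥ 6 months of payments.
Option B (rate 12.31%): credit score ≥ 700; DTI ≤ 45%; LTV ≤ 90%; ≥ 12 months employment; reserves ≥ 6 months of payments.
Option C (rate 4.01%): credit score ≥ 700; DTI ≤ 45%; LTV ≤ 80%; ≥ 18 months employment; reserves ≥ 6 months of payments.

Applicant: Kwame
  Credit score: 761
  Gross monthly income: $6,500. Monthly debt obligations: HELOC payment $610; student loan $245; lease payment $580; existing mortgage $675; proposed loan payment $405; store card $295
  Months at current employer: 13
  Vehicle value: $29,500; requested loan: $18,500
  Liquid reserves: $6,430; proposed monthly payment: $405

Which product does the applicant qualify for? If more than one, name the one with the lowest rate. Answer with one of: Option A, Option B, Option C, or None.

Option B

Total debts = (610 + 245 + 580 + 675 + 405 + 295) = 2,810; DTI = 2,810/6,500 = 43.2%.
LTV = 18,500/29,500 = 62.7%.
Reserves = 6,430/405 = 15.9 months.
Option A: score 761 ≥ 700; DTI 43.2% > 40%; employment 13 ≥ 6 mo; reserves 15.9 ≥ 6 mo → does not qualify.
Option B: score 761 ≥ 700; DTI 43.2% ≤ 45%; LTV 62.7% ≤ 90%; employment 13 ≥ 12 mo; reserves 15.9 ≥ 6 mo → qualifies.
Option C: score 761 ≥ 700; DTI 43.2% ≤ 45%; LTV 62.7% ≤ 80%; employment 13 < 18 mo; reserves 15.9 ≥ 6 mo → does not qualify.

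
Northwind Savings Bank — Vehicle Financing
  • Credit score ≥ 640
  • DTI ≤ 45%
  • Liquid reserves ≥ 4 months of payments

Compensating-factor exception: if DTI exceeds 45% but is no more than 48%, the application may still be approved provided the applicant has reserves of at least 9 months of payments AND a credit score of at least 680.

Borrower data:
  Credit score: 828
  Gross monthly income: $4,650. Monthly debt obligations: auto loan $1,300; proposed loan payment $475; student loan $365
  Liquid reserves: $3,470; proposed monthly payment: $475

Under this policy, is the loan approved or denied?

Denied

Credit score 828 ≥ 640 (meets base)
Total debts = (1,300 + 475 + 365) = 2,140. DTI: 2,140 ÷ 4,650 = 46%, over the 45% base limit.
Liquid reserves cover 3,470/475 = 7.3 months — ≥ 4 required
46% falls in the override range (45%–48%), so the compensating-factor test applies.
Override check — reserves: 7.3 mo (short of 9); score: 828 (ok).
Compensating-factor requirement not fully met.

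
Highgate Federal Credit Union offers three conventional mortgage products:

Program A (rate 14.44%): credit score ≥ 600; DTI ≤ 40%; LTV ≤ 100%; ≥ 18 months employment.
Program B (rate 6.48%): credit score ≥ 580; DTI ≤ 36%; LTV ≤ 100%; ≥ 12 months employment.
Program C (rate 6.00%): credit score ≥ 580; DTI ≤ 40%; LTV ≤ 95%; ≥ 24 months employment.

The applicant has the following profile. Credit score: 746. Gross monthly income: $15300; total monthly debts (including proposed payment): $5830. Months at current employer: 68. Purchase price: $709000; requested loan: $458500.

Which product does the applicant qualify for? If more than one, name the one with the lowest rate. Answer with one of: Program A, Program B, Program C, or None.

Program C

DTI = 5,830/15,300 = 38.1%.
LTV = 458,500/709,000 = 64.7%.
Program A: score 746 ≥ 600; DTI 38.1% ≤ 40%; LTV 64.7% ≤ 100%; employment 68 ≥ 18 mo → qualifies.
Program B: score 746 ≥ 580; DTI 38.1% > 36%; LTV 64.7% ≤ 100%; employment 68 ≥ 12 mo → does not qualify.
Program C: score 746 ≥ 580; DTI 38.1% ≤ 40%; LTV 64.7% ≤ 95%; employment 68 ≥ 24 mo → qualifies.
Qualifying: Program A, Program C. Lowest rate is 6.00% → Program C.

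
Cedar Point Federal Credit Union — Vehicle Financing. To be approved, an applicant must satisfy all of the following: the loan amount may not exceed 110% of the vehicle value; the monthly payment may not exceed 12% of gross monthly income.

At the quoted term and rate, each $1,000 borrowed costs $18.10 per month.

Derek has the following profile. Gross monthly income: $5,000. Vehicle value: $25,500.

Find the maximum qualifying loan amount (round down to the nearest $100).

Payment cap: 12% × $5,000 = $600/month.
At $18.10 per $1,000, that supports 600/18.10 × 1,000 ≈ $33,149 → $33,100.
LTV cap: 110% × $25,500 = $28,050 → $28,000.
Binding constraint: loan-to-value.

$28,000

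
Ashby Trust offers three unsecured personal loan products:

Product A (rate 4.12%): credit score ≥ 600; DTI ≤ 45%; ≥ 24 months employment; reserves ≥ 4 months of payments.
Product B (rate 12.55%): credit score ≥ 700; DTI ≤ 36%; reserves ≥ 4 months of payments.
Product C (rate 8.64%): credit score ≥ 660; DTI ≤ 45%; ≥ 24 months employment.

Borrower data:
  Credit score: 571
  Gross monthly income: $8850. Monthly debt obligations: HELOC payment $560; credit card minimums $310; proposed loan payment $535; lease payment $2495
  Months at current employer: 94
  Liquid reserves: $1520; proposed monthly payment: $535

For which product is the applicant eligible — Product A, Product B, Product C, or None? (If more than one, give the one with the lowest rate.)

None

Total debts = (560 + 310 + 535 + 2,495) = 3,900; DTI = 3,900/8,850 = 44.1%.
Reserves = 1,520/535 = 2.8 months.
Product A: score 571 < 600; DTI 44.1% ≤ 45%; employment 94 ≥ 24 mo; reserves 2.8 < 4 mo → does not qualify.
Product B: score 571 < 700; DTI 44.1% > 36%; reserves 2.8 < 4 mo → does not qualify.
Product C: score 571 < 660; DTI 44.1% ≤ 45%; employment 94 ≥ 24 mo → does not qualify.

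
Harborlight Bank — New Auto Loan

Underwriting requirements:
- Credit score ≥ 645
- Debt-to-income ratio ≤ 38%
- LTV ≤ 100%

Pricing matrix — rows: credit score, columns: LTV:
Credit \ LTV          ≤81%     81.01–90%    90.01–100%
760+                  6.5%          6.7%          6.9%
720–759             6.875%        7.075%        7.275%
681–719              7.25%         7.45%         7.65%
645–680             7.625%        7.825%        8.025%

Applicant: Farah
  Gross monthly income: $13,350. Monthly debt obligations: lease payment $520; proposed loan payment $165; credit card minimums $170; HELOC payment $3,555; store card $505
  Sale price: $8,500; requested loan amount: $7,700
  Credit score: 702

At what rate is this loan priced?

Credit score 702 ≥ 645; Total monthly debts = (520 + 165 + 170 + 3,555 + 505) = 4,915. DTI: 4,915 ÷ 13,350 = 36.8%, within the 38% cap
Loan-to-value = 7,700/8,500 = 90.6% — pass (100% max)
Row: 702 falls in 681–719. Column: 90.6% falls in 90.01–100%. Rate = 7.65%.

7.65%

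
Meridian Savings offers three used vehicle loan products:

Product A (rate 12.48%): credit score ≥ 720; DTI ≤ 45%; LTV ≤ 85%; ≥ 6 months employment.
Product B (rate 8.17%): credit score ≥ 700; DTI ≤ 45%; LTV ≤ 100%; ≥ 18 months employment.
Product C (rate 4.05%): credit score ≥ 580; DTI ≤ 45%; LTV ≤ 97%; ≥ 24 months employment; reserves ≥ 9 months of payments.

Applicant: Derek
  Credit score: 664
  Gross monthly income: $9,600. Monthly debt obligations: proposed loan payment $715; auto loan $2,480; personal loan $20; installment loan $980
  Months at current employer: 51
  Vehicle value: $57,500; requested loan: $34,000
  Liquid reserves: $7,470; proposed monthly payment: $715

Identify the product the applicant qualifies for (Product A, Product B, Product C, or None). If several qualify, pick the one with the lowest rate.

Product C

Total debts = (715 + 2,480 + 20 + 980) = 4,195; DTI = 4,195/9,600 = 43.7%.
LTV = 34,000/57,500 = 59.1%.
Reserves = 7,470/715 = 10.4 months.
Product A: score 664 < 720; DTI 43.7% ≤ 45%; LTV 59.1% ≤ 85%; employment 51 ≥ 6 mo → does not qualify.
Product B: score 664 < 700; DTI 43.7% ≤ 45%; LTV 59.1% ≤ 100%; employment 51 ≥ 18 mo → does not qualify.
Product C: score 664 ≥ 580; DTI 43.7% ≤ 45%; LTV 59.1% ≤ 97%; employment 51 ≥ 24 mo; reserves 10.4 ≥ 9 mo → qualifies.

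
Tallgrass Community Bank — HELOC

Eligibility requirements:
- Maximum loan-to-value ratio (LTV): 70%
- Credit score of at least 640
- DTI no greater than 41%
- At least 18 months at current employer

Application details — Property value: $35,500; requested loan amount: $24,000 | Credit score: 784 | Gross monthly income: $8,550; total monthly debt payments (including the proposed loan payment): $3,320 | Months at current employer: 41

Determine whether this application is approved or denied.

Approved

LTV = 24,000/35,500 = 67.6% ≤ 70%
Credit score 784 ≥ 640 (meets)
Debt-to-income = 3,320/8,550 = 38.8% — meets 41% limit
Employment 41 ≥ 18 months
All criteria satisfied.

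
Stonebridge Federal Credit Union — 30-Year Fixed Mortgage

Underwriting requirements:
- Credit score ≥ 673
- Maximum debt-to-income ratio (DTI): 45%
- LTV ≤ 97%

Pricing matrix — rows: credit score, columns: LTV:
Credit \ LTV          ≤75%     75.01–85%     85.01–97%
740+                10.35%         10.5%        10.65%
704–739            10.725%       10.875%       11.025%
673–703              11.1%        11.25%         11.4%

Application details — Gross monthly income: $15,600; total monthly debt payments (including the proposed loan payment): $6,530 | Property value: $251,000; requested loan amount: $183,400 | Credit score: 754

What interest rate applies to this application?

10.35%

Credit score 754 ≥ 673; Debt-to-income = 6,530/15,600 = 41.9% — meets 45% limit
Loan-to-value = 183,400/251,000 = 73.1% — pass (97% max)
Credit 754 → row 740+; LTV 73.1% → column ≤75%. Grid cell → 10.35%.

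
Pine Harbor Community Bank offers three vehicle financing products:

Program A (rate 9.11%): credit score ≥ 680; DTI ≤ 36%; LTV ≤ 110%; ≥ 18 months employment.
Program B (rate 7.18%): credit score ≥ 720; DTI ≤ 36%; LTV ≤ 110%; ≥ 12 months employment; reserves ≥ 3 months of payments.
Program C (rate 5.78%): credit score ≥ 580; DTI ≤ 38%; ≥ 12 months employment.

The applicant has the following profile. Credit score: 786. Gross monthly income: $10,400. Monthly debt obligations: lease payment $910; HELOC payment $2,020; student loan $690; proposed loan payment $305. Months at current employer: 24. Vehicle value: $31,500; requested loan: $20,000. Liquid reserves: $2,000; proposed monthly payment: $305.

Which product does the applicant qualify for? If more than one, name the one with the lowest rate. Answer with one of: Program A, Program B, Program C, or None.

Program C

Total debts = (910 + 2,020 + 690 + 305) = 3,925; DTI = 3,925/10,400 = 37.7%.
LTV = 20,000/31,500 = 63.5%.
Reserves = 2,000/305 = 6.6 months.
Program A: score 786 ≥ 680; DTI 37.7% > 36%; LTV 63.5% ≤ 110%; employment 24 ≥ 18 mo → does not qualify.
Program B: score 786 ≥ 720; DTI 37.7% > 36%; LTV 63.5% ≤ 110%; employment 24 ≥ 12 mo; reserves 6.6 ≥ 3 mo → does not qualify.
Program C: score 786 ≥ 580; DTI 37.7% ≤ 38%; employment 24 ≥ 12 mo → qualifies.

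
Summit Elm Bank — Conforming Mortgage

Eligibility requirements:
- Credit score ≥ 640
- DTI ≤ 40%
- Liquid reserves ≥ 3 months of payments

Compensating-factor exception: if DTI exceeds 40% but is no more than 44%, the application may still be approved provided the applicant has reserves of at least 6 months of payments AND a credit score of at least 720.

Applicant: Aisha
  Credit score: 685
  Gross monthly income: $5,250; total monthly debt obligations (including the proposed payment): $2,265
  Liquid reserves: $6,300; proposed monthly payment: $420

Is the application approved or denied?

Denied

Credit score 685 ≥ 640 (meets base)
DTI: 2,265 ÷ 5,250 = 43.1%, over the 40% base limit.
Reserves = 6,300/420 = 15.0 months ≥ 3
DTI 43.1% is within the 40%–44% exception band; checking compensating factors.
Reserves 15.0 ≥ 6 months; credit score 685 < 720.
Override conditions not both satisfied; exception does not apply.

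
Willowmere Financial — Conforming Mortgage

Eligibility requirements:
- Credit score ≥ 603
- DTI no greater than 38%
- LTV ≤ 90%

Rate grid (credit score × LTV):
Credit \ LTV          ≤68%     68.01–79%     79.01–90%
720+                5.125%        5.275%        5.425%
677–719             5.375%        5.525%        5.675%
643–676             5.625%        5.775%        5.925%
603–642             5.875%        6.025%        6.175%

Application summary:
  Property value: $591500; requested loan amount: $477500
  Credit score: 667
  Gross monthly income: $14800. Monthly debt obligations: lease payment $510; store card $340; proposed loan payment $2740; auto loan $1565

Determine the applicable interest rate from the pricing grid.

5.925%

Credit score 667 ≥ 603; Total monthly debts = (510 + 340 + 2,740 + 1,565) = 5,155. Debt-to-income = 5,155/14,800 = 34.8% — meets 38% limit
LTV = 477,500/591,500 = 80.7% ≤ 90%
Credit 667 → row 643–676; LTV 80.7% → column 79.01–90%. Grid cell → 5.925%.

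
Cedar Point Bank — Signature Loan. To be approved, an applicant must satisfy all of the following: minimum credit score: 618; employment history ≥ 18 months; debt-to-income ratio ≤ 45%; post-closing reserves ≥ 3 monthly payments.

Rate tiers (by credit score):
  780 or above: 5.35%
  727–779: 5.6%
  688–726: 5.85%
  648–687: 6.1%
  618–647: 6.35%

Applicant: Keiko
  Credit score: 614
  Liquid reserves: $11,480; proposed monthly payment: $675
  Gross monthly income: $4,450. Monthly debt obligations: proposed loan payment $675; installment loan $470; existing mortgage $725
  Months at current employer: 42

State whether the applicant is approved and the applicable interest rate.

Credit score 614 < 618 (below minimum)
Liquid reserves cover 11,480/675 = 17.0 months — ≥ 3 required
Total monthly debts = (675 + 470 + 725) = 1,870. DTI: 1,870 ÷ 4,450 = 42%, within the 45% cap
Employment 42 ≥ 18 months
Not all requirements met → denied.

Denied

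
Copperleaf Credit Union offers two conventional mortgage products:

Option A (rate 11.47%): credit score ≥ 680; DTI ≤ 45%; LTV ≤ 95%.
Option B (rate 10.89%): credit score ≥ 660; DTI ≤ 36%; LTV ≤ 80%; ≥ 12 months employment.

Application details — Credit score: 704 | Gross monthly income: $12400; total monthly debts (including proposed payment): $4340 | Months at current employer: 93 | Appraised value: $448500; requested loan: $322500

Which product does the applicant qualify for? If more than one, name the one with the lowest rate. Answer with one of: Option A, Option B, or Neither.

DTI = 4,340/12,400 = 35%.
LTV = 322,500/448,500 = 71.9%.
Option A: score 704 ≥ 680; DTI 35% ≤ 45%; LTV 71.9% ≤ 95% → qualifies.
Option B: score 704 ≥ 660; DTI 35% ≤ 36%; LTV 71.9% ≤ 80%; employment 93 ≥ 12 mo → qualifies.
Qualifying: Option A, Option B. Lowest rate is 10.89% → Option B.

Option B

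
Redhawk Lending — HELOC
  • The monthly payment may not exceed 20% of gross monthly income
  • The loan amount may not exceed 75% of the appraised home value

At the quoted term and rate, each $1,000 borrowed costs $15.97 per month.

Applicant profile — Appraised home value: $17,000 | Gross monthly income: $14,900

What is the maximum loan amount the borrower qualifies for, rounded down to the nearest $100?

$12,700

Payment cap: 20% × $14,900 = $2,980/month.
At $15.97 per $1,000, that supports 2,980/15.97 × 1,000 ≈ $186,599 → $186,500.
LTV cap: 75% × $17,000 = $12,750 → $12,700.
Binding constraint: loan-to-value.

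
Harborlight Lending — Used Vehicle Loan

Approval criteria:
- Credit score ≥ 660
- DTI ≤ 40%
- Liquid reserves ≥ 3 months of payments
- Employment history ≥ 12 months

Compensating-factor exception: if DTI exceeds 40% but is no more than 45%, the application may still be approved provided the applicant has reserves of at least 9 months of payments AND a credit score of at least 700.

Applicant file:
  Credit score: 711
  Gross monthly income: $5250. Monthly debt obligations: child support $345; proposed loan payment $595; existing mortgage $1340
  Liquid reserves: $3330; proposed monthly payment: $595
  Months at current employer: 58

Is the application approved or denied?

Denied

Credit score 711 ≥ 660 (meets base)
Total debts = (345 + 595 + 1,340) = 2,280. DTI = 2,280/5,250 = 43.4% > 40% — standard DTI limit exceeded.
Reserves = 3,330/595 = 5.6 months ≥ 3
Employment 58 ≥ 12 months
43.4% falls in the override range (40%–45%), so the compensating-factor test applies.
Override check — reserves: 5.6 mo (short of 9); score: 711 (ok).
Override conditions not both satisfied; exception does not apply.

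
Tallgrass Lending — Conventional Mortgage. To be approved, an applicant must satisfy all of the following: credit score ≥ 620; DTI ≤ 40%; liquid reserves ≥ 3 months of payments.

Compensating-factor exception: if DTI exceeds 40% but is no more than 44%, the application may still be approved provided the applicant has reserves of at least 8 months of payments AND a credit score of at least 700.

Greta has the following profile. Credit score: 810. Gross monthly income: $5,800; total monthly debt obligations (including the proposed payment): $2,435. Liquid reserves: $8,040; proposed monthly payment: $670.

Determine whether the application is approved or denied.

Credit score 810 ≥ 620 (meets base)
DTI: 2,435 ÷ 5,800 = 42%, over the 40% base limit.
Liquid reserves cover 8,040/670 = 12.0 months — ≥ 3 required
42% falls in the override range (40%–44%), so the compensating-factor test applies.
Reserves 12.0 ≥ 8 months; credit score 810 ≥ 700.
Both override conditions satisfied; DTI exception granted.

Approved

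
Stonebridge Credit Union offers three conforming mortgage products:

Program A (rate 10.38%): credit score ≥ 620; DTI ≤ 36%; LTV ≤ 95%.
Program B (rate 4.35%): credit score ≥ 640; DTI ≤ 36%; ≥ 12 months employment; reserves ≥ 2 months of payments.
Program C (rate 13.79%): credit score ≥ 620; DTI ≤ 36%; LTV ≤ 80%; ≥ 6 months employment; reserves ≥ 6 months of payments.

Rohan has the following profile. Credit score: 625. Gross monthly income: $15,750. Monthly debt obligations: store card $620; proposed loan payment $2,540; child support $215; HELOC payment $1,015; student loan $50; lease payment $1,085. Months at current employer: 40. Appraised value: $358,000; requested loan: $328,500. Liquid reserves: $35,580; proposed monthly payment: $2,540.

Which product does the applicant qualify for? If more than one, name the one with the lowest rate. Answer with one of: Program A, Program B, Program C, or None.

Total debts = (620 + 2,540 + 215 + 1,015 + 50 + 1,085) = 5,525; DTI = 5,525/15,750 = 35.1%.
LTV = 328,500/358,000 = 91.8%.
Reserves = 35,580/2,540 = 14.0 months.
Program A: score 625 ≥ 620; DTI 35.1% ≤ 36%; LTV 91.8% ≤ 95% → qualifies.
Program B: score 625 < 640; DTI 35.1% ≤ 36%; employment 40 ≥ 12 mo; reserves 14.0 ≥ 2 mo → does not qualify.
Program C: score 625 ≥ 620; DTI 35.1% ≤ 36%; LTV 91.8% > 80%; employment 40 ≥ 6 mo; reserves 14.0 ≥ 6 mo → does not qualify.

Program A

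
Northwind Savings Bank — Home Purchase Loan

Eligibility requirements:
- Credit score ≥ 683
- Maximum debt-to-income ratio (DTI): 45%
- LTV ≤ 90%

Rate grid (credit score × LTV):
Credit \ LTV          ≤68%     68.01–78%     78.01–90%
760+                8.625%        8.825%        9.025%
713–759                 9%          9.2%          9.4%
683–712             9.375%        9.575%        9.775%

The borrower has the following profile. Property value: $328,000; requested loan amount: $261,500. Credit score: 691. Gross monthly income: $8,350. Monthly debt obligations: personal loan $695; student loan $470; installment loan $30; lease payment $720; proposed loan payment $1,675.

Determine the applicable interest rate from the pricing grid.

Credit score 691 ≥ 683; Total monthly debts = (695 + 470 + 30 + 720 + 1,675) = 3,590. Debt-to-income = 3,590/8,350 = 43% — meets 45% limit
LTV: 261,500 ÷ 328,000 = 79.7%, within 90% cap
Score 691 is in the 683–712 band; LTV 79.7% is in the 78.01–90% band → 9.775%.

9.775%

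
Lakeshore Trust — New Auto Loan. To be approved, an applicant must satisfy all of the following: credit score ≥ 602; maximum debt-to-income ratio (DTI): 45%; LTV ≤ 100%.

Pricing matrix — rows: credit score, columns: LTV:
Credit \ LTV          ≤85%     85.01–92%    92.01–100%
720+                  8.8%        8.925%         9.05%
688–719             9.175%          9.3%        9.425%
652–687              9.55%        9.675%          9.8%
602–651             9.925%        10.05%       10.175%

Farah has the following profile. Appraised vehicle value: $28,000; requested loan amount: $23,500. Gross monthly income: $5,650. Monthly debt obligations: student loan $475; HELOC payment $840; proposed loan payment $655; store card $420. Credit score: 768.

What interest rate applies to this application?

8.8%

Credit score 768 ≥ 602; Total monthly debts = (475 + 840 + 655 + 420) = 2,390. DTI: 2,390 ÷ 5,650 = 42.3%, within the 45% cap
LTV: 23,500 ÷ 28,000 = 83.9%, within 100% cap
Credit 768 → row 720+; LTV 83.9% → column ≤85%. Grid cell → 8.8%.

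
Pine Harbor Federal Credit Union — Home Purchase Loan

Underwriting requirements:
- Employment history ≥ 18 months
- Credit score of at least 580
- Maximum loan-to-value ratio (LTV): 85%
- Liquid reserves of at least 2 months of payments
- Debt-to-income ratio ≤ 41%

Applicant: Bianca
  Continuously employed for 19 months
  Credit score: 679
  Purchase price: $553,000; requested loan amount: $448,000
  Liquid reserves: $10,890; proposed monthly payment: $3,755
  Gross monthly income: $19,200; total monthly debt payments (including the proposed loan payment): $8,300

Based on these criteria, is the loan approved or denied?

Employment 19 ≥ 18 months
Credit score 679 ≥ 580 (meets)
Loan-to-value = 448,000/553,000 = 81% — pass (85% max)
Reserves: 10,890 ÷ 3,755 = 2.9 months (meets 2-month minimum)
DTI = 8,300/19,200 = 43.2% > 41%
Fails on DTI.

Denied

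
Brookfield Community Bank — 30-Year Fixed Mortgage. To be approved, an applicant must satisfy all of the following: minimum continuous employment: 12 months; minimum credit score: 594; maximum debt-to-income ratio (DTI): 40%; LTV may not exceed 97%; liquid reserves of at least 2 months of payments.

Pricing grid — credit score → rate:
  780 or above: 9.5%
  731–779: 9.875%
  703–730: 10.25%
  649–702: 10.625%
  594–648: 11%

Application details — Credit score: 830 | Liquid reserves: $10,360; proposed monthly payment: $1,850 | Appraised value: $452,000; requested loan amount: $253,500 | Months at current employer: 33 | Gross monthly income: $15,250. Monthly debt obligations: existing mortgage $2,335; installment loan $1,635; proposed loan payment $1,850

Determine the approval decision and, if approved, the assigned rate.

Credit score 830 ≥ 594 (meets minimum)
LTV: 253,500 ÷ 452,000 = 56.1%, within 97% cap
Liquid reserves cover 10,360/1,850 = 5.6 months — ≥ 2 required
Total monthly debts = (2,335 + 1,635 + 1,850) = 5,820. Debt-to-income = 5,820/15,250 = 38.2% — meets 40% limit
Employment 33 ≥ 12 months
All requirements met. Score 830 falls in the 780 or above tier → 9.5%.

Approved at 9.5%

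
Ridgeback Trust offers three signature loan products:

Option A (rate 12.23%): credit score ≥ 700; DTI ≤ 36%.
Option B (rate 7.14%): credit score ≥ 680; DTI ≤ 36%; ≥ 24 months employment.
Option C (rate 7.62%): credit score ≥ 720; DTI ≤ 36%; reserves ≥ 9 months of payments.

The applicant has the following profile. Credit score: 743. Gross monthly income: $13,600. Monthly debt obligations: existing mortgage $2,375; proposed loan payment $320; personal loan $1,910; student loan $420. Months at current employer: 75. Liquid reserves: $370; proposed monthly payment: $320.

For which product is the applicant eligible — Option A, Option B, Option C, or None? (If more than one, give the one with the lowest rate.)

None

Total debts = (2,375 + 320 + 1,910 + 420) = 5,025; DTI = 5,025/13,600 = 36.9%.
Reserves = 370/320 = 1.2 months.
Option A: score 743 ≥ 700; DTI 36.9% > 36% → does not qualify.
Option B: score 743 ≥ 680; DTI 36.9% > 36%; employment 75 ≥ 24 mo → does not qualify.
Option C: score 743 ≥ 720; DTI 36.9% > 36%; reserves 1.2 < 9 mo → does not qualify.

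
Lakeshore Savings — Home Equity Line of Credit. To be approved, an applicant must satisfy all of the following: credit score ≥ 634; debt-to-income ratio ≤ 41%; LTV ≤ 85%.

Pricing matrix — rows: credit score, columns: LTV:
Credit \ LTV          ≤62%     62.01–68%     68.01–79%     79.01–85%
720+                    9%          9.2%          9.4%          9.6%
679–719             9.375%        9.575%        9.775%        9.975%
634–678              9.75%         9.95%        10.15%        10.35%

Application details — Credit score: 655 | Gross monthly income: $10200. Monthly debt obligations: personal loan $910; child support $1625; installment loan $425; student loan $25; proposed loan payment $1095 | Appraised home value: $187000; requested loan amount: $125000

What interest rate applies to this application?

Credit score 655 ≥ 634; Total monthly debts = (910 + 1,625 + 425 + 25 + 1,095) = 4,080. Debt-to-income = 4,080/10,200 = 40% — meets 41% limit
Loan-to-value = 125,000/187,000 = 66.8% — pass (85% max)
Row: 655 falls in 634–678. Column: 66.8% falls in 62.01–68%. Rate = 9.95%.

9.95%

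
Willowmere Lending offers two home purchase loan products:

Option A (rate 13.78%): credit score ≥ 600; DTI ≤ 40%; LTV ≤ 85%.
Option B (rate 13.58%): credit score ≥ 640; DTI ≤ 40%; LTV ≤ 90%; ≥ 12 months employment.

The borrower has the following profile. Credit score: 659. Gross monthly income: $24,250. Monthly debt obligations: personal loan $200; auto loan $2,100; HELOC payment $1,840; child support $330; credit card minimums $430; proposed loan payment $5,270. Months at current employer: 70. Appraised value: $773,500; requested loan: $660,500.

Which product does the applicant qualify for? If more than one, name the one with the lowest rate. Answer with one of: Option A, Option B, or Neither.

Neither

Total debts = (200 + 2,100 + 1,840 + 330 + 430 + 5,270) = 10,170; DTI = 10,170/24,250 = 41.9%.
LTV = 660,500/773,500 = 85.4%.
Option A: score 659 ≥ 600; DTI 41.9% > 40%; LTV 85.4% > 85% → does not qualify.
Option B: score 659 ≥ 640; DTI 41.9% > 40%; LTV 85.4% ≤ 90%; employment 70 ≥ 12 mo → does not qualify.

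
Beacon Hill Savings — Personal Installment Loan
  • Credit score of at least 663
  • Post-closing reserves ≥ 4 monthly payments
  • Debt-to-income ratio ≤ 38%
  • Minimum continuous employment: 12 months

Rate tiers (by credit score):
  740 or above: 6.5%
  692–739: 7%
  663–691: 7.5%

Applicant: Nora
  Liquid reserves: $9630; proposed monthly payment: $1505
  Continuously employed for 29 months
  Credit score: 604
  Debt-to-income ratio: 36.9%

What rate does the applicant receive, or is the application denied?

Credit score 604 < 663 (below minimum)
Reserves = 9,630/1,505 = 6.4 months ≥ 4
DTI 36.9% is within the 38% limit
Employment 29 ≥ 12 months
Not all requirements met → denied.

Denied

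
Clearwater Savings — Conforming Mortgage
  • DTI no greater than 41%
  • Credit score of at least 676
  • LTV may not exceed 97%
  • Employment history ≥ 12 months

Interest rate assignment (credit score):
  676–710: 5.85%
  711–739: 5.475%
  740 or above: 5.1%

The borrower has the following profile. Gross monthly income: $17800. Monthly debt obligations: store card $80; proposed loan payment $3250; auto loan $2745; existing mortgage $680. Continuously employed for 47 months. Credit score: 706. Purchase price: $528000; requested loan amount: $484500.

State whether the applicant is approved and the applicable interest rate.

Approved at 5.85%

Credit score 706 ≥ 676 (meets minimum)
LTV: 484,500 ÷ 528,000 = 91.8%, within 97% cap
Total monthly debts = (80 + 3,250 + 2,745 + 680) = 6,755. DTI = 6,755/17,800 = 37.9% ≤ 41%
Employment 47 ≥ 12 months
All requirements met. Score 706 falls in the 676–710 tier → 5.85%.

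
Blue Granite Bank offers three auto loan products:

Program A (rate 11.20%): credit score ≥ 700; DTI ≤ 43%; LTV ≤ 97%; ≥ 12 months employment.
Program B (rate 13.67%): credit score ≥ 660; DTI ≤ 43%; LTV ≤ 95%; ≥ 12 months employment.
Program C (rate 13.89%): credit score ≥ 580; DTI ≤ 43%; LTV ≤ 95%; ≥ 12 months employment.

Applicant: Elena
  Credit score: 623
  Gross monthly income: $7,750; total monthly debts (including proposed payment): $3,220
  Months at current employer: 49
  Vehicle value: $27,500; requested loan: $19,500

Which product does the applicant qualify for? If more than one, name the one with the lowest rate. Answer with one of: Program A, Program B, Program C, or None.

Program C

DTI = 3,220/7,750 = 41.5%.
LTV = 19,500/27,500 = 70.9%.
Program A: score 623 < 700; DTI 41.5% ≤ 43%; LTV 70.9% ≤ 97%; employment 49 ≥ 12 mo → does not qualify.
Program B: score 623 < 660; DTI 41.5% ≤ 43%; LTV 70.9% ≤ 95%; employment 49 ≥ 12 mo → does not qualify.
Program C: score 623 ≥ 580; DTI 41.5% ≤ 43%; LTV 70.9% ≤ 95%; employment 49 ≥ 12 mo → qualifies.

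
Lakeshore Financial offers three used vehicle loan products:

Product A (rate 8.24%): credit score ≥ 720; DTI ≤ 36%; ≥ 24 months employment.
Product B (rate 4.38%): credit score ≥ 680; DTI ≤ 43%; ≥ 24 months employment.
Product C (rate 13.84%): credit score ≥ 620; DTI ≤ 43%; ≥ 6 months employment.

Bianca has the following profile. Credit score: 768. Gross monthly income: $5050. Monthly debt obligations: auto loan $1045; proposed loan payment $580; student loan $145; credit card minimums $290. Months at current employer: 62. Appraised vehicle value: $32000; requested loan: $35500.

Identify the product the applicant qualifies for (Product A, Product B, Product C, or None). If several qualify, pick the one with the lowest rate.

Total debts = (1,045 + 580 + 145 + 290) = 2,060; DTI = 2,060/5,050 = 40.8%.
LTV = 35,500/32,000 = 110.9%.
Product A: score 768 ≥ 720; DTI 40.8% > 36%; employment 62 ≥ 24 mo → does not qualify.
Product B: score 768 ≥ 680; DTI 40.8% ≤ 43%; employment 62 ≥ 24 mo → qualifies.
Product C: score 768 ≥ 620; DTI 40.8% ≤ 43%; employment 62 ≥ 6 mo → qualifies.
Qualifying: Product B, Product C. Lowest rate is 4.38% → Product B.

Product B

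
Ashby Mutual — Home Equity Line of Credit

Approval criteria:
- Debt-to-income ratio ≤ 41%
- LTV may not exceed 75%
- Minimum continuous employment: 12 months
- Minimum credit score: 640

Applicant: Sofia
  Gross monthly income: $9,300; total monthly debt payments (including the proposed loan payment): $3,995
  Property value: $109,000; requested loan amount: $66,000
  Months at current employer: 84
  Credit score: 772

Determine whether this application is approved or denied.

Denied

DTI: 3,995 ÷ 9,300 = 43%, exceeds the 41% cap
LTV = 66,000/109,000 = 60.6% ≤ 75%
Employment 84 ≥ 12 months
Credit score 772 ≥ 640 (meets)
Fails on DTI.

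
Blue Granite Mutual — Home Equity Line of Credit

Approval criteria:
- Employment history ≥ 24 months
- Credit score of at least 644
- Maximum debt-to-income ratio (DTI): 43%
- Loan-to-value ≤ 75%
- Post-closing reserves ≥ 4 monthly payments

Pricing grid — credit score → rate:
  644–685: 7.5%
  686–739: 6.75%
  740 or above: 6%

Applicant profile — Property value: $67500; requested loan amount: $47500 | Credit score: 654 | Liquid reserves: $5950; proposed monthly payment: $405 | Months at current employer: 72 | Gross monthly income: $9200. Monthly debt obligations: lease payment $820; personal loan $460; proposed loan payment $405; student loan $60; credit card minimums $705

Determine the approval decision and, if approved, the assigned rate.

Credit score 654 ≥ 644 (meets minimum)
Total monthly debts = (820 + 460 + 405 + 60 + 705) = 2,450. Debt-to-income = 2,450/9,200 = 26.6% — meets 43% limit
Reserves: 5,950 ÷ 405 = 14.7 months (meets 4-month minimum)
LTV = 47,500/67,500 = 70.4% ≤ 75%
Employment 72 ≥ 24 months
All requirements met. Score 654 falls in the 644–685 tier → 7.5%.

Approved at 7.5%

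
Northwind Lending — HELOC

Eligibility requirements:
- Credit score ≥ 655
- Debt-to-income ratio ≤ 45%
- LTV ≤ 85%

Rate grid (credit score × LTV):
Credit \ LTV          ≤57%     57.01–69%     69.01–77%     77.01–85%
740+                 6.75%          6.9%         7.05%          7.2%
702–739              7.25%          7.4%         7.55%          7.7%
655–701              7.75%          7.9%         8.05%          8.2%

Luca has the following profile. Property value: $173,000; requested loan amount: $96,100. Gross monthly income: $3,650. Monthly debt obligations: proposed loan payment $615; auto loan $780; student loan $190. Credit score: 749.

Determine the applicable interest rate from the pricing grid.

6.75%

Credit score 749 ≥ 655; Total monthly debts = (615 + 780 + 190) = 1,585. DTI = 1,585/3,650 = 43.4% ≤ 45%
LTV: 96,100 ÷ 173,000 = 55.5%, within 85% cap
Credit 749 → row 740+; LTV 55.5% → column ≤57%. Grid cell → 6.75%.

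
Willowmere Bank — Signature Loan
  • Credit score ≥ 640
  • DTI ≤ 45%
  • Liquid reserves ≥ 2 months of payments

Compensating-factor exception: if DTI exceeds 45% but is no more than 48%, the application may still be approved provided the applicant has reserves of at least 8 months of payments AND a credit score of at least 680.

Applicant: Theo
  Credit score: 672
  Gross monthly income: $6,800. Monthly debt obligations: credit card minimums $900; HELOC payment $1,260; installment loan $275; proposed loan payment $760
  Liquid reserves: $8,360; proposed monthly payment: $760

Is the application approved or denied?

Credit score 672 ≥ 640 (meets base)
Total debts = (900 + 1,260 + 275 + 760) = 3,195. DTI = 3,195/6,800 = 47% > 45% — standard DTI limit exceeded.
Reserves = 8,360/760 = 11.0 months ≥ 2
47% falls in the override range (45%–48%), so the compensating-factor test applies.
Override check — reserves: 11.0 mo (ok); score: 672 (below 680).
Override conditions not both satisfied; exception does not apply.

Denied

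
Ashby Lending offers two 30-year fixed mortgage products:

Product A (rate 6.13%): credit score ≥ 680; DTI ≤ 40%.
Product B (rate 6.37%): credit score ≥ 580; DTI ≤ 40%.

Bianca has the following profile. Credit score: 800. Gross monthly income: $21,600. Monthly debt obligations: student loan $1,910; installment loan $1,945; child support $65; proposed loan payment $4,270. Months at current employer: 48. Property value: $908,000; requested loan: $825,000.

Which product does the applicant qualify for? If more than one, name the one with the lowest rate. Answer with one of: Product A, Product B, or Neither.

Product A

Total debts = (1,910 + 1,945 + 65 + 4,270) = 8,190; DTI = 8,190/21,600 = 37.9%.
LTV = 825,000/908,000 = 90.9%.
Product A: score 800 ≥ 680; DTI 37.9% ≤ 40% → qualifies.
Product B: score 800 ≥ 580; DTI 37.9% ≤ 40% → qualifies.
Qualifying: Product A, Product B. Lowest rate is 6.13% → Product A.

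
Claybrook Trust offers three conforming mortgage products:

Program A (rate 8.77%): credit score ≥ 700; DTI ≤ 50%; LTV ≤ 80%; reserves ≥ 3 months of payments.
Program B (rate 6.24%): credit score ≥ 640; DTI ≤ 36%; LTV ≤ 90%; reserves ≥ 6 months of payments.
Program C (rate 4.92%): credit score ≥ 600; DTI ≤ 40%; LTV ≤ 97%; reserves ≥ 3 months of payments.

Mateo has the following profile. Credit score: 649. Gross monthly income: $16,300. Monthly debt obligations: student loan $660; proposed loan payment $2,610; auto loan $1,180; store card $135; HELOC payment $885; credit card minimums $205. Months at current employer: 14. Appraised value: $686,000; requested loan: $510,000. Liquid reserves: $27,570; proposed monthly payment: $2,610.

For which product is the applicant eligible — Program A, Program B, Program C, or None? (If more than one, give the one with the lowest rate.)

Total debts = (660 + 2,610 + 1,180 + 135 + 885 + 205) = 5,675; DTI = 5,675/16,300 = 34.8%.
LTV = 510,000/686,000 = 74.3%.
Reserves = 27,570/2,610 = 10.6 months.
Program A: score 649 < 700; DTI 34.8% ≤ 50%; LTV 74.3% ≤ 80%; reserves 10.6 ≥ 3 mo → does not qualify.
Program B: score 649 ≥ 640; DTI 34.8% ≤ 36%; LTV 74.3% ≤ 90%; reserves 10.6 ≥ 6 mo → qualifies.
Program C: score 649 ≥ 600; DTI 34.8% ≤ 40%; LTV 74.3% ≤ 97%; reserves 10.6 ≥ 3 mo → qualifies.
Qualifying: Program B, Program C. Lowest rate is 4.92% → Program C.

Program C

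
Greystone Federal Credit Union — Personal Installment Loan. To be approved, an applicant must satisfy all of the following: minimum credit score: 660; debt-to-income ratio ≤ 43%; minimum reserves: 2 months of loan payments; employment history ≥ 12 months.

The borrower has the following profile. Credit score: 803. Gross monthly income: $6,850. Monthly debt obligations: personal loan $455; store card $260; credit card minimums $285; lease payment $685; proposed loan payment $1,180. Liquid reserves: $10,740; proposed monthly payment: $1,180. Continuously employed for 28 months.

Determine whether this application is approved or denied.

Approved

Credit score 803 ≥ 660 (meets)
Total monthly debts = (455 + 260 + 285 + 685 + 1,180) = 2,865. DTI = 2,865/6,850 = 41.8% ≤ 43%
Reserves: 10,740 ÷ 1,180 = 9.1 months (meets 2-month minimum)
Employment 28 ≥ 12 months
All criteria satisfied.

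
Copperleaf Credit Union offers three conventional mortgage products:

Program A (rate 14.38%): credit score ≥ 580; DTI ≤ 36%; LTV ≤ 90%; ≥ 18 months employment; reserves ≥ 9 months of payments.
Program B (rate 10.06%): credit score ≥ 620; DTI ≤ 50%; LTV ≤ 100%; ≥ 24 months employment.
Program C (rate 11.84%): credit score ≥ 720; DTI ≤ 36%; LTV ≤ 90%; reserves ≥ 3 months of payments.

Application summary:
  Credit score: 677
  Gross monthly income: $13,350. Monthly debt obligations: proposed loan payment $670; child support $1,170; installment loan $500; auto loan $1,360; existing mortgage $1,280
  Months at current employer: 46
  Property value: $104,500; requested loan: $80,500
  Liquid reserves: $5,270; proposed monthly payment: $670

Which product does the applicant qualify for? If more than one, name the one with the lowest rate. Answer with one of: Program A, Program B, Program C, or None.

Total debts = (670 + 1,170 + 500 + 1,360 + 1,280) = 4,980; DTI = 4,980/13,350 = 37.3%.
LTV = 80,500/104,500 = 77%.
Reserves = 5,270/670 = 7.9 months.
Program A: score 677 ≥ 580; DTI 37.3% > 36%; LTV 77% ≤ 90%; employment 46 ≥ 18 mo; reserves 7.9 < 9 mo → does not qualify.
Program B: score 677 ≥ 620; DTI 37.3% ≤ 50%; LTV 77% ≤ 100%; employment 46 ≥ 24 mo → qualifies.
Program C: score 677 < 720; DTI 37.3% > 36%; LTV 77% ≤ 90%; reserves 7.9 ≥ 3 mo → does not qualify.

Program B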